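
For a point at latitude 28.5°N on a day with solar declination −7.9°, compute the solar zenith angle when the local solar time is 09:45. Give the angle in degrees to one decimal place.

Hour angle H = 15° × (9.75 − 12) = -33.75°.
cos θ_z = sin φ sin δ + cos φ cos δ cos H = (0.4772)(-0.1374) + (0.8788)(0.9905)(0.8315) = 0.6582.
θ_z = arccos(0.6582) = 48.84°.

48.8°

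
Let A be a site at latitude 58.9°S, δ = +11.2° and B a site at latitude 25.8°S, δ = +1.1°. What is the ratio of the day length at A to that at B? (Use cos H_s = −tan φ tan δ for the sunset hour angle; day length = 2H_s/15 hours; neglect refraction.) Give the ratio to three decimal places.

A: H_s = arccos(−tan -58.9° · tan 11.2°) = 70.84°, so 2H_s/15 = 9.4453 h.
B: H_s = arccos(−tan -25.8° · tan 1.1°) = 89.47°, so 2H_s/15 = 11.9293 h.
Ratio A/B = 9.4453 / 11.9293 = 0.7918.

0.792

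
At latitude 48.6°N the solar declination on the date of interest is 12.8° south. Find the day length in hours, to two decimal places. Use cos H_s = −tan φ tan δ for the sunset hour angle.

10.01 hours

cos H_s = −tan(48.6°) · tan(-12.8°) = 0.2577, so H_s = arccos(0.2577) = 75.07°.
Day length = 2 H_s / 15° h⁻¹ = 150.14° / 15 = 10.009 h.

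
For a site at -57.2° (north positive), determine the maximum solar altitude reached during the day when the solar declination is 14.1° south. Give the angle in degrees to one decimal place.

46.9°

At local solar noon the hour angle is zero, so the elevation is 90° − |φ − δ| = 90° − |-57.2° − (-14.1°)| = 90° − 43.1° = 46.9°.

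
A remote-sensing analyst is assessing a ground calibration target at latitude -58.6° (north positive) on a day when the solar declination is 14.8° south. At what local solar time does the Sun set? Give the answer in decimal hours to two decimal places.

19.71 h

The sunset hour angle satisfies cos H_s = −tan φ tan δ = -0.4328, giving H_s = 115.65°.
Sunset is at 12 + H_s/15 = 12 + 7.710 = 19.710 h local solar time.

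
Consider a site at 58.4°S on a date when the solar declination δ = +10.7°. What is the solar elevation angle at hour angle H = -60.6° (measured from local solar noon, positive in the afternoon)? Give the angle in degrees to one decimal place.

5.4°

cos θ_z = sin φ sin δ + cos φ cos δ cos H = (-0.8517)(0.1857) + (0.5240)(0.9826)(0.4909) = 0.0946.
θ_z = arccos(0.0946) = 84.57°, so the elevation is 90° − 84.57° = 5.43°.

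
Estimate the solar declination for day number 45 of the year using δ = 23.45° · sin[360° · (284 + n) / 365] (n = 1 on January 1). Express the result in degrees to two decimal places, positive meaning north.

360 × (284 + 45) / 365 = 324.493°; sin(324.493°) = -0.5808.
δ = 23.45 × -0.5808 = -13.620° ≈ -13.62°.

-13.62°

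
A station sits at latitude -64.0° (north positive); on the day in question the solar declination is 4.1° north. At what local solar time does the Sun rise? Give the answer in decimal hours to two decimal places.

The sunset hour angle satisfies cos H_s = −tan φ tan δ = 0.1470, giving H_s = 81.55°.
Sunrise is at 12 − H_s/15 = 12 − 5.437 = 6.563 h local solar time.

6.56 h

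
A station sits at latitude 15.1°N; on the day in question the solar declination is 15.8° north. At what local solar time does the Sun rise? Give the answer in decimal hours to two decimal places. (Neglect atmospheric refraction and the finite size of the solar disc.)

5.71 h

The sunset hour angle satisfies cos H_s = −tan φ tan δ = -0.0764, giving H_s = 94.38°.
Sunrise is at 12 − H_s/15 = 12 − 6.292 = 5.708 h local solar time.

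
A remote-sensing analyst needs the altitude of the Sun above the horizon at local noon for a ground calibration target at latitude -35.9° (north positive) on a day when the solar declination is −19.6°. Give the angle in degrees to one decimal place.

At local solar noon the hour angle is zero, so the elevation is 90° − |φ − δ| = 90° − |-35.9° − (-19.6°)| = 90° − 16.3° = 73.7°.

73.7°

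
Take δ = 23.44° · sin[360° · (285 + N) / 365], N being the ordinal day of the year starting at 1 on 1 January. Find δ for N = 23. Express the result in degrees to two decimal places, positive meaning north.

360 × (285 + 23) / 365 = 303.781°; sin(303.781°) = -0.8312.
δ = 23.44 × -0.8312 = -19.483° ≈ -19.48°.

-19.48°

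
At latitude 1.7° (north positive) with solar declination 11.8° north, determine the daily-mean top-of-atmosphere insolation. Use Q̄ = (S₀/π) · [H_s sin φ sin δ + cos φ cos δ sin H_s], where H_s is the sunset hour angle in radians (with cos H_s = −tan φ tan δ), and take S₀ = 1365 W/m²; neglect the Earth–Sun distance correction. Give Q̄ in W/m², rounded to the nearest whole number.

429 W/m²

The sunset hour angle satisfies cos H_s = −tan φ tan δ = -0.0062, giving H_s = 90.36°. In radians, H_s = 1.5771.
H_s sin φ sin δ = 1.5771 × 0.0297 × 0.2045 = 0.0096.
cos φ cos δ sin H_s = 0.9996 × 0.9789 × 1.0000 = 0.9785.
Q̄ = (1365/π) × (0.0096 + 0.9785) = 434.49 × 0.9881 = 429.32 W/m².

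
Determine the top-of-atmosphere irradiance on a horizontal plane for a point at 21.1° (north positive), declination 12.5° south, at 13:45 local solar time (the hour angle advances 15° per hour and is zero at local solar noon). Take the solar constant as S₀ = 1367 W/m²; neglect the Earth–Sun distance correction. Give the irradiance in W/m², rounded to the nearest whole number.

1010 W/m²

Hour angle H = 15° × (13.75 − 12) = 26.25°.
cos θ_z = sin φ sin δ + cos φ cos δ cos H = (0.3600)(-0.2164) + (0.9330)(0.9763)(0.8969) = 0.7391.
Top-of-atmosphere irradiance = S₀ cos θ_z = 1367 × 0.7391 = 1010.35 W/m².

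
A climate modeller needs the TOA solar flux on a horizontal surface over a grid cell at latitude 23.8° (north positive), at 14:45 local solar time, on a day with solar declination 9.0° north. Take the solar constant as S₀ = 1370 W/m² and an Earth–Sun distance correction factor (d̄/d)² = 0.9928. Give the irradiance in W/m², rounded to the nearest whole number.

1010 W/m²

Hour angle H = 15° × (14.75 − 12) = 41.25°.
cos θ_z = sin φ sin δ + cos φ cos δ cos H = (0.4035)(0.1564) + (0.9150)(0.9877)(0.7518) = 0.7425.
Top-of-atmosphere irradiance = S₀ (d̄/d)² cos θ_z = 1370 × 0.9928 × 0.7425 = 1009.90 W/m².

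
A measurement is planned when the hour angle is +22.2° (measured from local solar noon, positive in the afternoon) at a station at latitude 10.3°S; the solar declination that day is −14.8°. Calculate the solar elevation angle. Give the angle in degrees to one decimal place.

67.9°

cos θ_z = sin φ sin δ + cos φ cos δ cos H = (-0.1788)(-0.2554) + (0.9839)(0.9668)(0.9259) = 0.9264.
θ_z = arccos(0.9264) = 22.12°, so the elevation is 90° − 22.12° = 67.88°.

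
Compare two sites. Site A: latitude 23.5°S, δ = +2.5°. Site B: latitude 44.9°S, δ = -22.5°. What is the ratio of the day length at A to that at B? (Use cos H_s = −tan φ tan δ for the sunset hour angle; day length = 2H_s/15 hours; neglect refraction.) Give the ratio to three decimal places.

0.777

A: H_s = arccos(−tan -23.5° · tan 2.5°) = 88.91°, so 2H_s/15 = 11.8547 h.
B: H_s = arccos(−tan -44.9° · tan -22.5°) = 114.38°, so 2H_s/15 = 15.2507 h.
Ratio A/B = 11.8547 / 15.2507 = 0.7773.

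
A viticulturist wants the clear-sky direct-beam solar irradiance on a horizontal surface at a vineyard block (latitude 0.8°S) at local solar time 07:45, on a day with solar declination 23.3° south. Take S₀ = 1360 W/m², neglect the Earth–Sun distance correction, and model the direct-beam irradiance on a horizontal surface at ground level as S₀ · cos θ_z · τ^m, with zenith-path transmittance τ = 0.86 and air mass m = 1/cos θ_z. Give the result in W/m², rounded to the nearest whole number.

388 W/m²

Hour angle H = 15° × (7.75 − 12) = -63.75°.
cos θ_z = sin φ sin δ + cos φ cos δ cos H = (-0.0140)(-0.3955) + (0.9999)(0.9184)(0.4423) = 0.4117.
Air mass m = 1/cos θ_z = 1/0.4117 = 2.429; τ^m = 0.86^2.429 = 0.6933.
Surface direct beam = 1360 × 0.4117 × 0.6933 = 388.19 W/m².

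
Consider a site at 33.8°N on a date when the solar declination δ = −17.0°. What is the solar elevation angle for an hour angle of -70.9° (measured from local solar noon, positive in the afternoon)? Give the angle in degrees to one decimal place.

cos θ_z = sin(33.8°) sin(-17.0°) + cos(33.8°) cos(-17.0°) cos(-70.90°) = -0.1626 + 0.2600 = 0.0974.
θ_z = arccos(0.0974) = 84.41°, so the elevation is 90° − 84.41° = 5.59°.

5.6°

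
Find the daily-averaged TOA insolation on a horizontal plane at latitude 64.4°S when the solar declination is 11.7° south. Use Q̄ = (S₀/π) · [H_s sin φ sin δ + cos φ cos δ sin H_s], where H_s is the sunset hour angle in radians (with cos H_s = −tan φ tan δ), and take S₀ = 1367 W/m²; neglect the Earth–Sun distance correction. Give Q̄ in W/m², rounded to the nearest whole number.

327 W/m²

−tan φ tan δ = −(-2.0872)(-0.2071) = -0.4323; H_s = arccos(-0.4323) = 115.61°. In radians, H_s = 2.0178.
H_s sin φ sin δ = 2.0178 × -0.9018 × -0.2028 = 0.3690.
cos φ cos δ sin H_s = 0.4321 × 0.9792 × 0.9017 = 0.3815.
Q̄ = (1367/π) × (0.3690 + 0.3815) = 435.13 × 0.7505 = 326.57 W/m².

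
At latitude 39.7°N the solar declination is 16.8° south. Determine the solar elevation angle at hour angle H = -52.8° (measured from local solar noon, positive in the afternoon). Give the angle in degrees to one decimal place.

15.1°

With φ = 39.7°, δ = -16.8°, H = -52.80°: sin φ sin δ = -0.1846, cos φ cos δ cos H = 0.4453, so cos θ_z = 0.2607.
θ_z = arccos(0.2607) = 74.89°, so the elevation is 90° − 74.89° = 15.11°.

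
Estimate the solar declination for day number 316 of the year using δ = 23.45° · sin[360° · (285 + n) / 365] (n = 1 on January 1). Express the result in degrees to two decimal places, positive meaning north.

360 × (285 + 316) / 365 = 592.767°; sin(592.767°) = -0.7962.
δ = 23.45 × -0.7962 = -18.671° ≈ -18.67°.

-18.67°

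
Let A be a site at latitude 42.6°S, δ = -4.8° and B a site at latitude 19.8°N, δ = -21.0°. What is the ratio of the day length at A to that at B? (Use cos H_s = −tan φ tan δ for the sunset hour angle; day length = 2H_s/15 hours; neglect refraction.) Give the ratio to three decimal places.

A: H_s = arccos(−tan -42.6° · tan -4.8°) = 94.43°, so 2H_s/15 = 12.5907 h.
B: H_s = arccos(−tan 19.8° · tan -21.0°) = 82.06°, so 2H_s/15 = 10.9413 h.
Ratio A/B = 12.5907 / 10.9413 = 1.1507.

1.151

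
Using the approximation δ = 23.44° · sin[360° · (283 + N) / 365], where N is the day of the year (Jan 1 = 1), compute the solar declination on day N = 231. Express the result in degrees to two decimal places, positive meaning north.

360 × (283 + 231) / 365 = 506.959°; sin(506.959°) = 0.5452.
δ = 23.44 × 0.5452 = 12.779° ≈ +12.78°.

+12.78°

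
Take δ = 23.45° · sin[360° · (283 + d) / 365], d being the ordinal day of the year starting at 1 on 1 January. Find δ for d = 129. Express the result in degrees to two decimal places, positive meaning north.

360 × (283 + 129) / 365 = 406.356°; sin(406.356°) = 0.7236.
δ = 23.45 × 0.7236 = 16.968° ≈ +16.97°.

+16.97°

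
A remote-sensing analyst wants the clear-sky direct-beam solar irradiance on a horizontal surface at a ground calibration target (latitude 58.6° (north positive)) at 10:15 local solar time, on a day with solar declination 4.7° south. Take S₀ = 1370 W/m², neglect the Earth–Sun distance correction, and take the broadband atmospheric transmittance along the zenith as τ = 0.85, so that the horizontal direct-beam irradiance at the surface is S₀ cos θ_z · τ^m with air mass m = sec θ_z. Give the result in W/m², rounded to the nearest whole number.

360 W/m²

Hour angle H = 15° × (10.25 − 12) = -26.25°.
With φ = 58.6°, δ = -4.7°, H = -26.25°: sin φ sin δ = -0.0699, cos φ cos δ cos H = 0.4657, so cos θ_z = 0.3958.
Air mass m = 1/cos θ_z = 1/0.3958 = 2.527; τ^m = 0.85^2.527 = 0.6632.
Surface direct beam = 1370 × 0.3958 × 0.6632 = 359.62 W/m².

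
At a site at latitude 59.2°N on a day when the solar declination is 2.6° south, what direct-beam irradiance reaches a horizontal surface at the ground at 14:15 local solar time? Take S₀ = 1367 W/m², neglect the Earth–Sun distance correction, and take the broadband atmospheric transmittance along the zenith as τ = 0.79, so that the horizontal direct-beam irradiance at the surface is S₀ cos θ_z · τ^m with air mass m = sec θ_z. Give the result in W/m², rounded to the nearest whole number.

Hour angle H = 15° × (14.25 − 12) = 33.75°.
With φ = 59.2°, δ = -2.6°, H = 33.75°: sin φ sin δ = -0.0390, cos φ cos δ cos H = 0.4253, so cos θ_z = 0.3863.
Air mass m = 1/cos θ_z = 1/0.3863 = 2.589; τ^m = 0.79^2.589 = 0.5432.
Surface direct beam = 1367 × 0.3863 × 0.5432 = 286.85 W/m².

287 W/m²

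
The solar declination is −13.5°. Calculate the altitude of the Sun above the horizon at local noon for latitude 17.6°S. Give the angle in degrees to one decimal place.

At local solar noon the hour angle is zero, so the elevation is 90° − |φ − δ| = 90° − |-17.6° − (-13.5°)| = 90° − 4.1° = 85.9°.

85.9°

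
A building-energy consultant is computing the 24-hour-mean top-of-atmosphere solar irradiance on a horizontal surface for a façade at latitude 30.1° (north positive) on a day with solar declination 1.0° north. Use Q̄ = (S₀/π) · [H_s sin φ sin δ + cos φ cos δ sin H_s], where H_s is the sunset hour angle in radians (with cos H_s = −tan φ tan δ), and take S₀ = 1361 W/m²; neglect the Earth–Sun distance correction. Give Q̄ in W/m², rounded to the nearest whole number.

cos H_s = −tan(30.1°) · tan(1.0°) = -0.0101, so H_s = arccos(-0.0101) = 90.58°. In radians, H_s = 1.5809.
H_s sin φ sin δ = 1.5809 × 0.5015 × 0.0175 = 0.0139.
cos φ cos δ sin H_s = 0.8652 × 0.9998 × 0.9999 = 0.8649.
Q̄ = (1361/π) × (0.0139 + 0.8649) = 433.22 × 0.8788 = 380.71 W/m².

381 W/m²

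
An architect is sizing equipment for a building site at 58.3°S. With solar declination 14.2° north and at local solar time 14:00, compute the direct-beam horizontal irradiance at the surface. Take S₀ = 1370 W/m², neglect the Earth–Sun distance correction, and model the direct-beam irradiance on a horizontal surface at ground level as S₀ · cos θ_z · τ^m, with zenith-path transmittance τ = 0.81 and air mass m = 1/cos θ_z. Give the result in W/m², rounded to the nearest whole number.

Hour angle H = 15° × (14 − 12) = 30.00°.
cos θ_z = sin(-58.3°) sin(14.2°) + cos(-58.3°) cos(14.2°) cos(30.00°) = -0.2087 + 0.4412 = 0.2325.
Air mass m = 1/cos θ_z = 1/0.2325 = 4.301; τ^m = 0.81^4.301 = 0.4040.
Surface direct beam = 1370 × 0.2325 × 0.4040 = 128.68 W/m².

129 W/m²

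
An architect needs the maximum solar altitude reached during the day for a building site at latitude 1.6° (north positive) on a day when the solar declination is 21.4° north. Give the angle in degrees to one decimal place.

At local solar noon the hour angle is zero, so the elevation is 90° − |φ − δ| = 90° − |1.6° − (21.4°)| = 90° − 19.8° = 70.2°.

70.2°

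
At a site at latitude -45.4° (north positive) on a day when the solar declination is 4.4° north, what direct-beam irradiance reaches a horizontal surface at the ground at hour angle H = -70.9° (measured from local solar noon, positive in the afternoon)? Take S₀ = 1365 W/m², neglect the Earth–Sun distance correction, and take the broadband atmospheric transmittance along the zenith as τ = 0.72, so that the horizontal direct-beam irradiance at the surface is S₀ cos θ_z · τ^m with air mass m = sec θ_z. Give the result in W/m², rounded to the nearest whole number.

cos θ_z = sin(-45.4°) sin(4.4°) + cos(-45.4°) cos(4.4°) cos(-70.90°) = -0.0546 + 0.2291 = 0.1745.
Air mass m = 1/cos θ_z = 1/0.1745 = 5.731; τ^m = 0.72^5.731 = 0.1522.
Surface direct beam = 1365 × 0.1745 × 0.1522 = 36.25 W/m².

36 W/m²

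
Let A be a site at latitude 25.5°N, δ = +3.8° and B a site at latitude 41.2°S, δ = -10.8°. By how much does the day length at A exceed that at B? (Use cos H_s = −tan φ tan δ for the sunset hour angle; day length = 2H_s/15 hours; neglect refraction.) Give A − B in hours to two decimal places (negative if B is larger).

-1.04 h

A: H_s = arccos(−tan 25.5° · tan 3.8°) = 91.82°, so 2H_s/15 = 12.2427 h.
B: H_s = arccos(−tan -41.2° · tan -10.8°) = 99.61°, so 2H_s/15 = 13.2813 h.
A − B = 12.2427 − 13.2813 = -1.0386 h.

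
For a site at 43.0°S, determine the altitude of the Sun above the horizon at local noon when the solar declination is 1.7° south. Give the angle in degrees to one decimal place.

48.7°

At local solar noon the hour angle is zero, so the elevation is 90° − |φ − δ| = 90° − |-43.0° − (-1.7°)| = 90° − 41.3° = 48.7°.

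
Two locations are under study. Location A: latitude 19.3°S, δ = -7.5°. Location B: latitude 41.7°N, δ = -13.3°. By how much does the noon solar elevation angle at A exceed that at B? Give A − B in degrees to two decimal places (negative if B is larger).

+43.20°

A: 90° − |-19.3 − (-7.5)| = 78.20°.
B: 90° − |41.7 − (-13.3)| = 35.00°.
A − B = 78.20 − 35.00 = 43.20°.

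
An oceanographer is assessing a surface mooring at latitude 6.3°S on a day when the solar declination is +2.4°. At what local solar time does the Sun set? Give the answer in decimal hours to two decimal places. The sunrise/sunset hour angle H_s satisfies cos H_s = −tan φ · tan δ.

−tan φ tan δ = −(-0.1104)(0.0419) = 0.0046; H_s = arccos(0.0046) = 89.74°.
Sunset is at 12 + H_s/15 = 12 + 5.983 = 17.983 h local solar time.

17.98 h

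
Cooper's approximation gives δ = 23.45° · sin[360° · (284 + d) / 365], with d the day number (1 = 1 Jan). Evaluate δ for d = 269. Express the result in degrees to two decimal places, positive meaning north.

360 × (284 + 269) / 365 = 545.425°; sin(545.425°) = -0.0945.
δ = 23.45 × -0.0945 = -2.216° ≈ -2.22°.

-2.22°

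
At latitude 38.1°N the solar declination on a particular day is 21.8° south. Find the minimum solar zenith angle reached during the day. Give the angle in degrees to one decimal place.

59.9°

At local solar noon the hour angle is zero, so the zenith angle is |φ − δ| = |38.1° − (-21.8°)| = 59.9°.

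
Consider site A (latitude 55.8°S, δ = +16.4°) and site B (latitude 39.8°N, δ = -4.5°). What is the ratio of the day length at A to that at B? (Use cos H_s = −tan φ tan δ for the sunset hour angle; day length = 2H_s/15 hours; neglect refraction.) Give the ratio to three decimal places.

A: H_s = arccos(−tan -55.8° · tan 16.4°) = 64.34°, so 2H_s/15 = 8.5787 h.
B: H_s = arccos(−tan 39.8° · tan -4.5°) = 86.24°, so 2H_s/15 = 11.4987 h.
Ratio A/B = 8.5787 / 11.4987 = 0.7461.

0.746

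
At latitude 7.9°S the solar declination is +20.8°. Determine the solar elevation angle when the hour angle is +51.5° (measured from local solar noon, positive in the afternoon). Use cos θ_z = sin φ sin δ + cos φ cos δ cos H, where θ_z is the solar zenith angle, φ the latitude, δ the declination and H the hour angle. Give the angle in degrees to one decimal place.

31.8°

cos θ_z = sin φ sin δ + cos φ cos δ cos H = (-0.1374)(0.3551) + (0.9905)(0.9348)(0.6225) = 0.5276.
θ_z = arccos(0.5276) = 58.16°, so the elevation is 90° − 58.16° = 31.84°.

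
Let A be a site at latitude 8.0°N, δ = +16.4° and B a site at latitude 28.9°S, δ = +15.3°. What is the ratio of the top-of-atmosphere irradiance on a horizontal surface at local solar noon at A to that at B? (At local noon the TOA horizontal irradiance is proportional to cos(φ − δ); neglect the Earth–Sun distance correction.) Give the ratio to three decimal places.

A: cos θ_z = cos(8.0° − (16.4°)) = 0.9893.
B: cos θ_z = cos(-28.9° − (15.3°)) = 0.7169.
Ratio A/B = 0.9893 / 0.7169 = 1.3800.

1.380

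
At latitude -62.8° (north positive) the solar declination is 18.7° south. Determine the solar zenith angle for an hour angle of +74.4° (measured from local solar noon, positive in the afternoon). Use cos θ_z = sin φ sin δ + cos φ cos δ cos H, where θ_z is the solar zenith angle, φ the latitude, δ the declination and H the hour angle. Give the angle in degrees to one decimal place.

66.3°

With φ = -62.8°, δ = -18.7°, H = 74.40°: sin φ sin δ = 0.2852, cos φ cos δ cos H = 0.1164, so cos θ_z = 0.4016.
θ_z = arccos(0.4016) = 66.32°.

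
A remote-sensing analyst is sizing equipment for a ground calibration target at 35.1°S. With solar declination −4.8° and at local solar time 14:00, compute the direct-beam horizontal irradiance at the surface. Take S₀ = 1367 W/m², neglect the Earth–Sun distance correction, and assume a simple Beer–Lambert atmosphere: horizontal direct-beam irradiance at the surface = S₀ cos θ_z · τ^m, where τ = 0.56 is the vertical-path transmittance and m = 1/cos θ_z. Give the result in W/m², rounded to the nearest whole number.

Hour angle H = 15° × (14 − 12) = 30.00°.
With φ = -35.1°, δ = -4.8°, H = 30.00°: sin φ sin δ = 0.0481, cos φ cos δ cos H = 0.7061, so cos θ_z = 0.7542.
Air mass m = 1/cos θ_z = 1/0.7542 = 1.326; τ^m = 0.56^1.326 = 0.4636.
Surface direct beam = 1367 × 0.7542 × 0.4636 = 477.97 W/m².

478 W/m²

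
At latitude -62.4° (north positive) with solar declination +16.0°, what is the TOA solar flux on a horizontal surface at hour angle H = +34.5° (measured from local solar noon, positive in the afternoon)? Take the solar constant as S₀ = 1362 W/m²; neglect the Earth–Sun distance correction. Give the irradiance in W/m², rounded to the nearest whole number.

cos θ_z = sin(-62.4°) sin(16.0°) + cos(-62.4°) cos(16.0°) cos(34.50°) = -0.2443 + 0.3670 = 0.1227.
Top-of-atmosphere irradiance = S₀ cos θ_z = 1362 × 0.1227 = 167.12 W/m².

167 W/m²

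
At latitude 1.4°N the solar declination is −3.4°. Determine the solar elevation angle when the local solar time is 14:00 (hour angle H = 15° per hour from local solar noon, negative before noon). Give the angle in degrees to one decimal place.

59.6°

Hour angle H = 15° × (14 − 12) = 30.00°.
cos θ_z = sin(1.4°) sin(-3.4°) + cos(1.4°) cos(-3.4°) cos(30.00°) = -0.0014 + 0.8642 = 0.8628.
θ_z = arccos(0.8628) = 30.37°, so the elevation is 90° − 30.37° = 59.63°.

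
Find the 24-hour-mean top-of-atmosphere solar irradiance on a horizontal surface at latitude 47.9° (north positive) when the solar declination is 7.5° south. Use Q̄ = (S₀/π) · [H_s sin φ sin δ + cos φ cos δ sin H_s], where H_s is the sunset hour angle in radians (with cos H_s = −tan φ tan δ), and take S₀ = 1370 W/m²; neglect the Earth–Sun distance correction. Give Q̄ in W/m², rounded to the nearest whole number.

The sunset hour angle satisfies cos H_s = −tan φ tan δ = 0.1457, giving H_s = 81.62°. In radians, H_s = 1.4245.
H_s sin φ sin δ = 1.4245 × 0.7420 × -0.1305 = -0.1379.
cos φ cos δ sin H_s = 0.6704 × 0.9914 × 0.9893 = 0.6575.
Q̄ = (1370/π) × (-0.1379 + 0.6575) = 436.08 × 0.5196 = 226.59 W/m².

227 W/m²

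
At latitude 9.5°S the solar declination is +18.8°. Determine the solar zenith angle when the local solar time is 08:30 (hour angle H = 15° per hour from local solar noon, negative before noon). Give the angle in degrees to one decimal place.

Hour angle H = 15° × (8.5 − 12) = -52.50°.
cos θ_z = sin φ sin δ + cos φ cos δ cos H = (-0.1650)(0.3223) + (0.9863)(0.9466)(0.6088) = 0.5152.
θ_z = arccos(0.5152) = 58.99°.

59.0°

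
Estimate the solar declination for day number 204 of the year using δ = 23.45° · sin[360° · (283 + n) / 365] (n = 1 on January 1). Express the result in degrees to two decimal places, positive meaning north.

360 × (283 + 204) / 365 = 480.329°; sin(480.329°) = 0.8631.
δ = 23.45 × 0.8631 = 20.240° ≈ +20.24°.

+20.24°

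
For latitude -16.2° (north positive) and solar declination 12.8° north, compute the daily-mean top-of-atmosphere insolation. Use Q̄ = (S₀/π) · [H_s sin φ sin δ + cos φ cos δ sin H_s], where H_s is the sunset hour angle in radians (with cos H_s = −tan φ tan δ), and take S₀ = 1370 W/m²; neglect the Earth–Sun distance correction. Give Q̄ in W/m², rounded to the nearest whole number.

367 W/m²

−tan φ tan δ = −(-0.2905)(0.2272) = 0.0660; H_s = arccos(0.0660) = 86.22°. In radians, H_s = 1.5048.
H_s sin φ sin δ = 1.5048 × -0.2790 × 0.2215 = -0.0930.
cos φ cos δ sin H_s = 0.9603 × 0.9751 × 0.9978 = 0.9343.
Q̄ = (1370/π) × (-0.0930 + 0.9343) = 436.08 × 0.8413 = 366.87 W/m².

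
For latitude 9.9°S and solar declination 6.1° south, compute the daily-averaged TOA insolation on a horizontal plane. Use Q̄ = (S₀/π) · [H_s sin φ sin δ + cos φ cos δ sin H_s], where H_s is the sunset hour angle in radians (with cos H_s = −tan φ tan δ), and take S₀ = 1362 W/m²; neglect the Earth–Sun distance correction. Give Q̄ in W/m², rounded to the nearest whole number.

−tan φ tan δ = −(-0.1745)(-0.1069) = -0.0187; H_s = arccos(-0.0187) = 91.07°. In radians, H_s = 1.5895.
H_s sin φ sin δ = 1.5895 × -0.1719 × -0.1063 = 0.0290.
cos φ cos δ sin H_s = 0.9851 × 0.9943 × 0.9998 = 0.9793.
Q̄ = (1362/π) × (0.0290 + 0.9793) = 433.54 × 1.0083 = 437.14 W/m².

437 W/m²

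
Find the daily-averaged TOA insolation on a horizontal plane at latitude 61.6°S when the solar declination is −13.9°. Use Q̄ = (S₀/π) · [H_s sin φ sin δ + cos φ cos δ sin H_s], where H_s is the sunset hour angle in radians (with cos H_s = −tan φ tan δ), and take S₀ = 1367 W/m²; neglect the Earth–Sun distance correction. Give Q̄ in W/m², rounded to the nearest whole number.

367 W/m²

cos H_s = −tan(-61.6°) · tan(-13.9°) = -0.4577, so H_s = arccos(-0.4577) = 117.24°. In radians, H_s = 2.0462.
H_s sin φ sin δ = 2.0462 × -0.8796 × -0.2402 = 0.4323.
cos φ cos δ sin H_s = 0.4756 × 0.9707 × 0.8891 = 0.4105.
Q̄ = (1367/π) × (0.4323 + 0.4105) = 435.13 × 0.8428 = 366.73 W/m².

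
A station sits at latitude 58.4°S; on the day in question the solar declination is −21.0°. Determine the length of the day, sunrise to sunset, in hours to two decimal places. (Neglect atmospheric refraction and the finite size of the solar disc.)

17.15 hours

The sunset hour angle satisfies cos H_s = −tan φ tan δ = -0.6240, giving H_s = 128.61°.
Day length = 2 H_s / 15° h⁻¹ = 257.22° / 15 = 17.148 h.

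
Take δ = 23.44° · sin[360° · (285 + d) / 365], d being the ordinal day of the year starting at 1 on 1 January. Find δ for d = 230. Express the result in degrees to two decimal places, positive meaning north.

+12.44°

360 × (285 + 230) / 365 = 507.945°; sin(507.945°) = 0.5307.
δ = 23.44 × 0.5307 = 12.440° ≈ +12.44°.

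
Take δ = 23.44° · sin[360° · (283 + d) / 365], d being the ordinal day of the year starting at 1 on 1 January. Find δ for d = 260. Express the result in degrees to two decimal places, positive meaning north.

+1.81°

360 × (283 + 260) / 365 = 535.562°; sin(535.562°) = 0.0774.
δ = 23.44 × 0.0774 = 1.814° ≈ +1.81°.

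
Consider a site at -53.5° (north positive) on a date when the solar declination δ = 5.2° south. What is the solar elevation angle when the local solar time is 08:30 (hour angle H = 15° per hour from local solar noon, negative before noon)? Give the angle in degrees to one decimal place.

25.7°

Hour angle H = 15° × (8.5 − 12) = -52.50°.
cos θ_z = sin(-53.5°) sin(-5.2°) + cos(-53.5°) cos(-5.2°) cos(-52.50°) = 0.0729 + 0.3606 = 0.4335.
θ_z = arccos(0.4335) = 64.31°, so the elevation is 90° − 64.31° = 25.69°.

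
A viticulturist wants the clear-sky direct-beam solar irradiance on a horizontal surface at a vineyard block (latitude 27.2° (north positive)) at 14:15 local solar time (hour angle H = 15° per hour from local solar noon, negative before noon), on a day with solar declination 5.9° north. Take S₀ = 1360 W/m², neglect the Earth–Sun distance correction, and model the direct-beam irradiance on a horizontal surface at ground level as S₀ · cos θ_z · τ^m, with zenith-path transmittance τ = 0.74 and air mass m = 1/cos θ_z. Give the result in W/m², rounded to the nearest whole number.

724 W/m²

Hour angle H = 15° × (14.25 − 12) = 33.75°.
With φ = 27.2°, δ = 5.9°, H = 33.75°: sin φ sin δ = 0.0470, cos φ cos δ cos H = 0.7356, so cos θ_z = 0.7826.
Air mass m = 1/cos θ_z = 1/0.7826 = 1.278; τ^m = 0.74^1.278 = 0.6806.
Surface direct beam = 1360 × 0.7826 × 0.6806 = 724.39 W/m².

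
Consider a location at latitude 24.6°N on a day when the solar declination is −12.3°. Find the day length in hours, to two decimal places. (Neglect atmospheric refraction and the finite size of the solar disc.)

11.24 hours

cos H_s = −tan(24.6°) · tan(-12.3°) = 0.0998, so H_s = arccos(0.0998) = 84.27°.
Day length = 2 H_s / 15° h⁻¹ = 168.54° / 15 = 11.236 h.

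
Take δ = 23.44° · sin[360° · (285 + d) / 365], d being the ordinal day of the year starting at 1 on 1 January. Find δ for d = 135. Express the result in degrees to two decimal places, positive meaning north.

360 × (285 + 135) / 365 = 414.247°; sin(414.247°) = 0.8115.
δ = 23.44 × 0.8115 = 19.022° ≈ +19.02°.

+19.02°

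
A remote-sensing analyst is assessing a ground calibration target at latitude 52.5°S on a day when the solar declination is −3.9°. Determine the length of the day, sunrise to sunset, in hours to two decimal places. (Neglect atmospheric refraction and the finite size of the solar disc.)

The sunset hour angle satisfies cos H_s = −tan φ tan δ = -0.0888, giving H_s = 95.09°.
Day length = 2 H_s / 15° h⁻¹ = 190.18° / 15 = 12.679 h.

12.68 hours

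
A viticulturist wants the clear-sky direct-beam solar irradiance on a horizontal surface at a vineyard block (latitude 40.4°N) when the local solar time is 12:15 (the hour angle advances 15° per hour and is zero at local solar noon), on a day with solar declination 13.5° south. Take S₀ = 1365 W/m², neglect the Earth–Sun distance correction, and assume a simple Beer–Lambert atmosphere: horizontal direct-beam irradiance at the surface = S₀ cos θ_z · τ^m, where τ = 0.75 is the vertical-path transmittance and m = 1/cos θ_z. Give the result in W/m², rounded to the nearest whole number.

492 W/m²

Hour angle H = 15° × (12.25 − 12) = 3.75°.
cos θ_z = sin φ sin δ + cos φ cos δ cos H = (0.6481)(-0.2334) + (0.7615)(0.9724)(0.9979) = 0.5877.
Air mass m = 1/cos θ_z = 1/0.5877 = 1.702; τ^m = 0.75^1.702 = 0.6129.
Surface direct beam = 1365 × 0.5877 × 0.6129 = 491.67 W/m².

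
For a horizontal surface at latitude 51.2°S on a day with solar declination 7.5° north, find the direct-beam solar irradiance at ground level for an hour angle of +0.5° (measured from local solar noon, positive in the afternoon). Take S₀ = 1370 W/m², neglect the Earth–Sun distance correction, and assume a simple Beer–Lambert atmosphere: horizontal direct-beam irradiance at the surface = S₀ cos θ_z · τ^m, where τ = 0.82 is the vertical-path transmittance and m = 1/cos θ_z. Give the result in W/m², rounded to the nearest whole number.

486 W/m²

With φ = -51.2°, δ = 7.5°, H = 0.50°: sin φ sin δ = -0.1017, cos φ cos δ cos H = 0.6212, so cos θ_z = 0.5195.
Air mass m = 1/cos θ_z = 1/0.5195 = 1.925; τ^m = 0.82^1.925 = 0.6825.
Surface direct beam = 1370 × 0.5195 × 0.6825 = 485.75 W/m².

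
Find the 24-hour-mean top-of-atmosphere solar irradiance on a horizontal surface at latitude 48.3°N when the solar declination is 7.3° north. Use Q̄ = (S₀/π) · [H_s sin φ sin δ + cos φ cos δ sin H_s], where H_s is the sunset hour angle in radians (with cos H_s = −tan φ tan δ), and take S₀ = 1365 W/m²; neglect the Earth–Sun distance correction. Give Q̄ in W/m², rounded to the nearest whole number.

354 W/m²

−tan φ tan δ = −(1.1224)(0.1281) = -0.1438; H_s = arccos(-0.1438) = 98.27°. In radians, H_s = 1.7151.
H_s sin φ sin δ = 1.7151 × 0.7466 × 0.1271 = 0.1628.
cos φ cos δ sin H_s = 0.6652 × 0.9919 × 0.9896 = 0.6529.
Q̄ = (1365/π) × (0.1628 + 0.6529) = 434.49 × 0.8157 = 354.41 W/m².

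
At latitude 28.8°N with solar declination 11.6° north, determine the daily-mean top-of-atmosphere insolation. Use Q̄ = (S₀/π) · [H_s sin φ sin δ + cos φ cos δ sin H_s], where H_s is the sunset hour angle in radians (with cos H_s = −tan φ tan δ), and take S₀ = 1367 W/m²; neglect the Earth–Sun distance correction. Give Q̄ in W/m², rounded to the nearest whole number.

442 W/m²

cos H_s = −tan(28.8°) · tan(11.6°) = -0.1128, so H_s = arccos(-0.1128) = 96.48°. In radians, H_s = 1.6839.
H_s sin φ sin δ = 1.6839 × 0.4818 × 0.2011 = 0.1632.
cos φ cos δ sin H_s = 0.8763 × 0.9796 × 0.9936 = 0.8529.
Q̄ = (1367/π) × (0.1632 + 0.8529) = 435.13 × 1.0161 = 442.14 W/m².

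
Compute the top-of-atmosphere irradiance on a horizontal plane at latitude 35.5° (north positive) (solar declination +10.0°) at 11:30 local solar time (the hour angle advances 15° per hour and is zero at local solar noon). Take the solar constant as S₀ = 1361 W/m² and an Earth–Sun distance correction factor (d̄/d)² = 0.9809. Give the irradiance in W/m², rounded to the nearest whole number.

Hour angle H = 15° × (11.5 − 12) = -7.50°.
cos θ_z = sin φ sin δ + cos φ cos δ cos H = (0.5807)(0.1736) + (0.8141)(0.9848)(0.9914) = 0.8956.
Top-of-atmosphere irradiance = S₀ (d̄/d)² cos θ_z = 1361 × 0.9809 × 0.8956 = 1195.63 W/m².

1196 W/m²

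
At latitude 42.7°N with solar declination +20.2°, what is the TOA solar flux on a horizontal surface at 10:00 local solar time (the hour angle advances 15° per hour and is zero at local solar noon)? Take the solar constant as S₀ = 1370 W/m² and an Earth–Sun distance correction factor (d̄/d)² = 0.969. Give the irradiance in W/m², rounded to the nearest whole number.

1104 W/m²

Hour angle H = 15° × (10 − 12) = -30.00°.
cos θ_z = sin(42.7°) sin(20.2°) + cos(42.7°) cos(20.2°) cos(-30.00°) = 0.2342 + 0.5973 = 0.8315.
Top-of-atmosphere irradiance = S₀ (d̄/d)² cos θ_z = 1370 × 0.969 × 0.8315 = 1103.84 W/m².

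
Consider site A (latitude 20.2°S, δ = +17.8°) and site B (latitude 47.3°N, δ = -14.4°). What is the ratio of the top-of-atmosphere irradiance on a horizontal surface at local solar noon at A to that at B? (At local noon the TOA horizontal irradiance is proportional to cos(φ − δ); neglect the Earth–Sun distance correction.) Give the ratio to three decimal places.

1.662

A: cos θ_z = cos(-20.2° − (17.8°)) = 0.7880.
B: cos θ_z = cos(47.3° − (-14.4°)) = 0.4741.
Ratio A/B = 0.7880 / 0.4741 = 1.6621.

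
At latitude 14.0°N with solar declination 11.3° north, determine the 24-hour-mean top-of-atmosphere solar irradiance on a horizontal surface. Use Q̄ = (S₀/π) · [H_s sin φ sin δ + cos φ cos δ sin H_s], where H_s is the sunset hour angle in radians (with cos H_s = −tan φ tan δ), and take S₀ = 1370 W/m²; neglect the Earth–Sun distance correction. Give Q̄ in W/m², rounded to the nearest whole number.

448 W/m²

The sunset hour angle satisfies cos H_s = −tan φ tan δ = -0.0498, giving H_s = 92.85°. In radians, H_s = 1.6205.
H_s sin φ sin δ = 1.6205 × 0.2419 × 0.1959 = 0.0768.
cos φ cos δ sin H_s = 0.9703 × 0.9806 × 0.9988 = 0.9503.
Q̄ = (1370/π) × (0.0768 + 0.9503) = 436.08 × 1.0271 = 447.90 W/m².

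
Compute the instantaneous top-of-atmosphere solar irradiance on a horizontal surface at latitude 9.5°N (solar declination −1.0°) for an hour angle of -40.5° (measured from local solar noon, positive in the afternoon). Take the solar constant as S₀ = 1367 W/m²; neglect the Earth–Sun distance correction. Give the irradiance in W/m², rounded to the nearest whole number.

cos θ_z = sin φ sin δ + cos φ cos δ cos H = (0.1650)(-0.0175) + (0.9863)(0.9998)(0.7604) = 0.7469.
Top-of-atmosphere irradiance = S₀ cos θ_z = 1367 × 0.7469 = 1021.01 W/m².

1021 W/m²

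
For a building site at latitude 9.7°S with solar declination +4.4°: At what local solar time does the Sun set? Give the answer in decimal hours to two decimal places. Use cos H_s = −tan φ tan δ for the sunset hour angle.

The sunset hour angle satisfies cos H_s = −tan φ tan δ = 0.0132, giving H_s = 89.24°.
Sunset is at 12 + H_s/15 = 12 + 5.949 = 17.949 h local solar time.

17.95 h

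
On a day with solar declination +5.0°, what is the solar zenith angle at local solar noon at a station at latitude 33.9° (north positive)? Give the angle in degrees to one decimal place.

28.9°

At local solar noon the hour angle is zero, so the zenith angle is |φ − δ| = |33.9° − (5.0°)| = 28.9°.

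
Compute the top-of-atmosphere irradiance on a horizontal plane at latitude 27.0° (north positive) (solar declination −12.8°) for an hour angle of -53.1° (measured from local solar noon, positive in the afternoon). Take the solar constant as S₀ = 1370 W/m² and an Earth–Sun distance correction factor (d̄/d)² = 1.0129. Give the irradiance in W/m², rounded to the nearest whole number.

cos θ_z = sin(27.0°) sin(-12.8°) + cos(27.0°) cos(-12.8°) cos(-53.10°) = -0.1006 + 0.5217 = 0.4211.
Top-of-atmosphere irradiance = S₀ (d̄/d)² cos θ_z = 1370 × 1.0129 × 0.4211 = 584.35 W/m².

584 W/m²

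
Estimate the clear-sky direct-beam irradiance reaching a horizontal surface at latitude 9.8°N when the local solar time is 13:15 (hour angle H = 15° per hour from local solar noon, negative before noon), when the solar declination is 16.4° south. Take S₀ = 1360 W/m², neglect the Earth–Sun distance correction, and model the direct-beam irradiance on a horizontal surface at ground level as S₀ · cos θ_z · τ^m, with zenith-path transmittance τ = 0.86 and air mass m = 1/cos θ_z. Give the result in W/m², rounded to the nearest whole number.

964 W/m²

Hour angle H = 15° × (13.25 − 12) = 18.75°.
cos θ_z = sin φ sin δ + cos φ cos δ cos H = (0.1702)(-0.2823) + (0.9854)(0.9593)(0.9469) = 0.8471.
Air mass m = 1/cos θ_z = 1/0.8471 = 1.180; τ^m = 0.86^1.180 = 0.8370.
Surface direct beam = 1360 × 0.8471 × 0.8370 = 964.27 W/m².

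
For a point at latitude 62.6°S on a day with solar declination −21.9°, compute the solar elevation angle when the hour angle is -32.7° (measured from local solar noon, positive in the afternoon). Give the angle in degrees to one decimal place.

cos θ_z = sin φ sin δ + cos φ cos δ cos H = (-0.8878)(-0.3730) + (0.4602)(0.9278)(0.8415) = 0.6904.
θ_z = arccos(0.6904) = 46.34°, so the elevation is 90° − 46.34° = 43.66°.

43.7°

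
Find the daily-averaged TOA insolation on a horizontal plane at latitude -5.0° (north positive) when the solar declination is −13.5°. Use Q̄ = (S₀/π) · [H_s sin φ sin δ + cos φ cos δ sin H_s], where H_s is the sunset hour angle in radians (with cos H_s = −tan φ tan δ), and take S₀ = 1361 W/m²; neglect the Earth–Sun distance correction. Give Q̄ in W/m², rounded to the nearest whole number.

The sunset hour angle satisfies cos H_s = −tan φ tan δ = -0.0210, giving H_s = 91.20°. In radians, H_s = 1.5917.
H_s sin φ sin δ = 1.5917 × -0.0872 × -0.2334 = 0.0324.
cos φ cos δ sin H_s = 0.9962 × 0.9724 × 0.9998 = 0.9685.
Q̄ = (1361/π) × (0.0324 + 0.9685) = 433.22 × 1.0009 = 433.61 W/m².

434 W/m²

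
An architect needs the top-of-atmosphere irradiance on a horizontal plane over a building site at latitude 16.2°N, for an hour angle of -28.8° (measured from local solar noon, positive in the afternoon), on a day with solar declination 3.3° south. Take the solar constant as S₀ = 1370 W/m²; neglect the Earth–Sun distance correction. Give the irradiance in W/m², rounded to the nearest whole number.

cos θ_z = sin(16.2°) sin(-3.3°) + cos(16.2°) cos(-3.3°) cos(-28.80°) = -0.0161 + 0.8401 = 0.8240.
Top-of-atmosphere irradiance = S₀ cos θ_z = 1370 × 0.8240 = 1128.88 W/m².

1129 W/m²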